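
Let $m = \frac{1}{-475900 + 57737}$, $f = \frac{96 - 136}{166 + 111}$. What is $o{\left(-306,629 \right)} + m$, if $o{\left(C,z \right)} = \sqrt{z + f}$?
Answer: $- \frac{1}{418163} + \frac{\sqrt{48251461}}{277} \approx 25.077$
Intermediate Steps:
$f = - \frac{40}{277} \approx -0.1444$
$o{\left(C,z \right)} = \sqrt{- \frac{40}{277} + z}$ ($o{\left(C,z \right)} = \sqrt{z - \frac{40}{277}} = \sqrt{- \frac{40}{277} + z}$)
$m = - \frac{1}{418163}$ ($m = \frac{1}{-418163} = - \frac{1}{418163} \approx -2.3914 \cdot 10^{-6}$)
$o{\left(-306,629 \right)} + m = \frac{\sqrt{-11080 + 76729 \cdot 629}}{277} - \frac{1}{418163} = \frac{\sqrt{-11080 + 48262541}}{277} - \frac{1}{418163} = \frac{\sqrt{48251461}}{277} - \frac{1}{418163} = - \frac{1}{418163} + \frac{\sqrt{48251461}}{277}$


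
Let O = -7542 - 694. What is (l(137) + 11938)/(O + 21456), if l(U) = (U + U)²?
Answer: 43507/6610 ≈ 6.5820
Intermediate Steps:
O = -8236
l(U) = 4*U² (l(U) = (2*U)² = 4*U²)
(l(137) + 11938)/(O + 21456) = (4*137² + 11938)/(-8236 + 21456) = (4*18769 + 11938)/13220 = (75076 + 11938)*(1/13220) = 87014*(1/13220) = 43507/6610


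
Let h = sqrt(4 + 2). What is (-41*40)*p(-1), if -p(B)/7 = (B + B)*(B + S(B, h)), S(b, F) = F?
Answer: 22960 - 22960*sqrt(6) ≈ -33280.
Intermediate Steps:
h = sqrt(6) ≈ 2.4495
p(B) = -14*B*(B + sqrt(6)) (p(B) = -7*(B + B)*(B + sqrt(6)) = -7*2*B*(B + sqrt(6)) = -14*B*(B + sqrt(6)))
(-41*40)*p(-1) = (-41*40)*(-14*(-1)*(-1 + sqrt(6))) = -1640*(-14 + 14*sqrt(6)) = 22960 - 22960*sqrt(6)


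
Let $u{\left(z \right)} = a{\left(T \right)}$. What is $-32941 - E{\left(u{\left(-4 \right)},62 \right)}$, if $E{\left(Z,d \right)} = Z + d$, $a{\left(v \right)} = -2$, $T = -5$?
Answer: $-33001$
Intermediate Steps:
$u{\left(z \right)} = -2$
$-32941 - E{\left(u{\left(-4 \right)},62 \right)} = -32941 - \left(-2 + 62\right) = -32941 - 60 = -33001$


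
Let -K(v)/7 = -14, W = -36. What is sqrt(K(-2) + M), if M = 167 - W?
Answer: sqrt(301) ≈ 17.349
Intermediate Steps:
K(v) = 98 (K(v) = -7*(-14) = 98)
M = 203 (M = 167 - 1*(-36) = 167 + 36 = 203)
sqrt(K(-2) + M) = sqrt(98 + 203) = sqrt(301)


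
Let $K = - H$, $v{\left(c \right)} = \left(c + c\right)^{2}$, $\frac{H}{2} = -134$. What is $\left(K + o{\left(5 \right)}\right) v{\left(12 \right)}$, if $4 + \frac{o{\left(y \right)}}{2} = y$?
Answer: $155520$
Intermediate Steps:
$H = -268$ ($H = 2 \left(-134\right) = -268$)
$o{\left(y \right)} = -8 + 2 y$
$v{\left(c \right)} = 4 c^{2}$ ($v{\left(c \right)} = \left(2 c\right)^{2} = 4 c^{2}$)
$K = 268$ ($K = \left(-1\right) \left(-268\right) = 268$)
$\left(K + o{\left(5 \right)}\right) v{\left(12 \right)} = \left(268 + \left(-8 + 2 \cdot 5\right)\right) 4 \cdot 12^{2} = \left(268 + \left(-8 + 10\right)\right) 4 \cdot 144 = \left(268 + 2\right) 576 = 270 \cdot 576 = 155520$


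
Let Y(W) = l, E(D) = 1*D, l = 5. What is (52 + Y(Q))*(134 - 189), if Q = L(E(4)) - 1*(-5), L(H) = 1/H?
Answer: -3135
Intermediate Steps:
E(D) = D
Q = 21/4 (Q = 1/4 - 1*(-5) = ¼ + 5 = 21/4 ≈ 5.2500)
Y(W) = 5
(52 + Y(Q))*(134 - 189) = (52 + 5)*(134 - 189) = 57*(-55) = -3135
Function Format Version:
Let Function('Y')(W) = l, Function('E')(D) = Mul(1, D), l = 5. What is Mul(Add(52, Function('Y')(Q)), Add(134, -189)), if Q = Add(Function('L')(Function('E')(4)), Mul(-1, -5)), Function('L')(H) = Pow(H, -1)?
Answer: -3135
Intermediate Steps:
Function('E')(D) = D
Q = Rational(21, 4) (Q = Add(Pow(4, -1), Mul(-1, -5)) = Add(Rational(1, 4), 5) = Rational(21, 4) ≈ 5.2500)
Function('Y')(W) = 5
Mul(Add(52, Function('Y')(Q)), Add(134, -189)) = Mul(Add(52, 5), Add(134, -189)) = Mul(57, -55) = -3135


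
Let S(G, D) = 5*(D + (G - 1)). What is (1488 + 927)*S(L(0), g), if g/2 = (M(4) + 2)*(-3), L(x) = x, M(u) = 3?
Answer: -374325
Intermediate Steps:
g = -30 (g = 2*((3 + 2)*(-3)) = 2*(5*(-3)) = 2*(-15) = -30)
S(G, D) = -5 + 5*D + 5*G (S(G, D) = 5*(D + (-1 + G)) = 5*(-1 + D + G) = -5 + 5*D + 5*G)
(1488 + 927)*S(L(0), g) = (1488 + 927)*(-5 + 5*(-30) + 5*0) = 2415*(-5 - 150 + 0) = 2415*(-155) = -374325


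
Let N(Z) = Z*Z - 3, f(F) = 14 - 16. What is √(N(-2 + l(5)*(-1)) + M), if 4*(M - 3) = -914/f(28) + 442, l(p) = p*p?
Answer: √3815/2 ≈ 30.883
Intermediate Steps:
l(p) = p²
f(F) = -2
M = 911/4 (M = 3 + (-914/(-2) + 442)/4 = 3 + (-914*(-½) + 442)/4 = 3 + (457 + 442)/4 = 3 + (¼)*899 = 3 + 899/4 = 911/4 ≈ 227.75)
N(Z) = -3 + Z² (N(Z) = Z² - 3 = -3 + Z²)
√(N(-2 + l(5)*(-1)) + M) = √((-3 + (-2 + 5²*(-1))²) + 911/4) = √((-3 + (-2 + 25*(-1))²) + 911/4) = √((-3 + (-2 - 25)²) + 911/4) = √((-3 + (-27)²) + 911/4) = √((-3 + 729) + 911/4) = √(726 + 911/4) = √(3815/4) = √3815/2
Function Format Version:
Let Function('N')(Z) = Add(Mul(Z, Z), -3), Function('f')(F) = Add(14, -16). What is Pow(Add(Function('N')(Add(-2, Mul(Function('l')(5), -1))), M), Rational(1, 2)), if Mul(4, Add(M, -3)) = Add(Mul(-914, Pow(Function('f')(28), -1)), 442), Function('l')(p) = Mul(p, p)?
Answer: Mul(Rational(1, 2), Pow(3815, Rational(1, 2))) ≈ 30.883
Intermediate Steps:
Function('l')(p) = Pow(p, 2)
Function('f')(F) = -2
M = Rational(911, 4) (M = Add(3, Mul(Rational(1, 4), Add(Mul(-914, Pow(-2, -1)), 442))) = Add(3, Mul(Rational(1, 4), Add(Mul(-914, Rational(-1, 2)), 442))) = Add(3, Mul(Rational(1, 4), Add(457, 442))) = Add(3, Mul(Rational(1, 4), 899)) = Add(3, Rational(899, 4)) = Rational(911, 4) ≈ 227.75)
Function('N')(Z) = Add(-3, Pow(Z, 2)) (Function('N')(Z) = Add(Pow(Z, 2), -3) = Add(-3, Pow(Z, 2)))
Pow(Add(Function('N')(Add(-2, Mul(Function('l')(5), -1))), M), Rational(1, 2)) = Pow(Add(Add(-3, Pow(Add(-2, Mul(Pow(5, 2), -1)), 2)), Rational(911, 4)), Rational(1, 2)) = Pow(Add(Add(-3, Pow(Add(-2, Mul(25, -1)), 2)), Rational(911, 4)), Rational(1, 2)) = Pow(Add(Add(-3, Pow(Add(-2, -25), 2)), Rational(911, 4)), Rational(1, 2)) = Pow(Add(Add(-3, Pow(-27, 2)), Rational(911, 4)), Rational(1, 2)) = Pow(Add(Add(-3, 729), Rational(911, 4)), Rational(1, 2)) = Pow(Add(726, Rational(911, 4)), Rational(1, 2)) = Pow(Rational(3815, 4), Rational(1, 2)) = Mul(Rational(1, 2), Pow(3815, Rational(1, 2)))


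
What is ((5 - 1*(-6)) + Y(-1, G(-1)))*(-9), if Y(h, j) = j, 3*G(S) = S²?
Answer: -102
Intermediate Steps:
G(S) = S²/3
((5 - 1*(-6)) + Y(-1, G(-1)))*(-9) = ((5 - 1*(-6)) + (⅓)*(-1)²)*(-9) = ((5 + 6) + (⅓)*1)*(-9) = (11 + ⅓)*(-9) = (34/3)*(-9) = -102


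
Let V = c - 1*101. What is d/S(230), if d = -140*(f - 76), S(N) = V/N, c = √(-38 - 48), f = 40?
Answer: -13008800/1143 - 128800*I*√86/1143 ≈ -11381.0 - 1045.0*I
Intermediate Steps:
c = I*√86 (c = √(-86) = I*√86 ≈ 9.2736*I)
V = -101 + I*√86 (V = I*√86 - 1*101 = I*√86 - 101 = -101 + I*√86 ≈ -101.0 + 9.2736*I)
S(N) = (-101 + I*√86)/N
d = 5040 (d = -140*(40 - 76) = -140*(-36) = 5040)
d/S(230) = 5040/(((-101 + I*√86)/230)) = 5040/(-101/230 + I*√86/230)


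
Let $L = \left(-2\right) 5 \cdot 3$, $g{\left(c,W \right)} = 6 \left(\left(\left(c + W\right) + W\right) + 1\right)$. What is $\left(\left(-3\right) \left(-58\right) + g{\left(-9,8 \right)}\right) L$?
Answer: $-6660$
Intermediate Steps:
$g{\left(c,W \right)} = 6 + 6 c + 12 W$ ($g{\left(c,W \right)} = 6 \left(\left(\left(W + c\right) + W\right) + 1\right) = 6 \left(\left(c + 2 W\right) + 1\right) = 6 \left(1 + c + 2 W\right) = 6 + 6 c + 12 W$)
$L = -30$ ($L = \left(-10\right) 3 = -30$)
$\left(\left(-3\right) \left(-58\right) + g{\left(-9,8 \right)}\right) L = \left(\left(-3\right) \left(-58\right) + \left(6 + 6 \left(-9\right) + 12 \cdot 8\right)\right) \left(-30\right) = \left(174 + \left(6 - 54 + 96\right)\right) \left(-30\right) = \left(174 + 48\right) \left(-30\right) = 222 \left(-30\right) = -6660$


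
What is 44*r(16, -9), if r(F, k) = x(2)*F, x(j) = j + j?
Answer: 2816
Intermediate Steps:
x(j) = 2*j
r(F, k) = 4*F (r(F, k) = (2*2)*F = 4*F)
44*r(16, -9) = 44*(4*16) = 44*64 = 2816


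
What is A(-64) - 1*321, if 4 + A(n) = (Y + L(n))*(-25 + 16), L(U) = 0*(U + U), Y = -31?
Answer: -46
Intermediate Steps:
L(U) = 0 (L(U) = 0*(2*U) = 0)
A(n) = 275 (A(n) = -4 + (-31 + 0)*(-25 + 16) = -4 - 31*(-9) = -4 + 279 = 275)
A(-64) - 1*321 = 275 - 1*321 = 275 - 321 = -46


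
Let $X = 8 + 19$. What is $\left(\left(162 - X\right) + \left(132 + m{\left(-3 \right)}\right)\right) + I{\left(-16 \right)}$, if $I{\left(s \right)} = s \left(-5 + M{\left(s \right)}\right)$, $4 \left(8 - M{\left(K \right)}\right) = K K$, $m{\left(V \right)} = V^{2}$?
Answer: $1252$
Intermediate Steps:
$X = 27$
$M{\left(K \right)} = 8 - \frac{K^{2}}{4}$ ($M{\left(K \right)} = 8 - \frac{K K}{4} = 8 - \frac{K^{2}}{4}$)
$I{\left(s \right)} = s \left(3 - \frac{s^{2}}{4}\right)$ ($I{\left(s \right)} = s \left(-5 - \left(-8 + \frac{s^{2}}{4}\right)\right) = s \left(3 - \frac{s^{2}}{4}\right)$)
$\left(\left(162 - X\right) + \left(132 + m{\left(-3 \right)}\right)\right) + I{\left(-16 \right)} = \left(\left(162 - 27\right) + \left(132 + \left(-3\right)^{2}\right)\right) + \frac{1}{4} \left(-16\right) \left(12 - \left(-16\right)^{2}\right) = \left(\left(162 - 27\right) + \left(132 + 9\right)\right) + \frac{1}{4} \left(-16\right) \left(12 - 256\right) = \left(135 + 141\right) + \frac{1}{4} \left(-16\right) \left(12 - 256\right) = 276 + \frac{1}{4} \left(-16\right) \left(-244\right) = 276 + 976 = 1252$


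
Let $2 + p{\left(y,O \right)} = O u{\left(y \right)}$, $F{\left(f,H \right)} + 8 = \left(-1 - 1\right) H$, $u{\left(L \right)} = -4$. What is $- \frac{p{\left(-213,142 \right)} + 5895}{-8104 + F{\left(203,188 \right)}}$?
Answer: $\frac{5325}{8488} \approx 0.62736$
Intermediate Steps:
$F{\left(f,H \right)} = -8 - 2 H$ ($F{\left(f,H \right)} = -8 + \left(-1 - 1\right) H = -8 - 2 H$)
$p{\left(y,O \right)} = -2 - 4 O$ ($p{\left(y,O \right)} = -2 + O \left(-4\right) = -2 - 4 O$)
$- \frac{p{\left(-213,142 \right)} + 5895}{-8104 + F{\left(203,188 \right)}} = - \frac{\left(-2 - 568\right) + 5895}{-8104 - 384} = - \frac{-570 + 5895}{-8104 - 384} = - \frac{5325}{-8488} = - \frac{5325 \left(-1\right)}{8488} = \left(-1\right) \left(- \frac{5325}{8488}\right) = \frac{5325}{8488}$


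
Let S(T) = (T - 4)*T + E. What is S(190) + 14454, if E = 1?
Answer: 49795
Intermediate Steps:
S(T) = 1 + T*(-4 + T) (S(T) = (T - 4)*T + 1 = (-4 + T)*T + 1 = T*(-4 + T) + 1 = 1 + T*(-4 + T))
S(190) + 14454 = (1 + 190**2 - 4*190) + 14454 = (1 + 36100 - 760) + 14454 = 35341 + 14454 = 49795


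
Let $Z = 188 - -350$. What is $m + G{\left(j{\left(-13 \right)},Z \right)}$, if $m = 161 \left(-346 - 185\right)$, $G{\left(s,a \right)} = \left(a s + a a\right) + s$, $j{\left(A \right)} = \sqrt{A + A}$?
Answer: $203953 + 539 i \sqrt{26} \approx 2.0395 \cdot 10^{5} + 2748.4 i$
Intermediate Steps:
$j{\left(A \right)} = \sqrt{2} \sqrt{A}$ ($j{\left(A \right)} = \sqrt{2 A} = \sqrt{2} \sqrt{A}$)
$Z = 538$ ($Z = 188 + 350 = 538$)
$G{\left(s,a \right)} = s + a^{2} + a s$ ($G{\left(s,a \right)} = \left(a s + a^{2}\right) + s = \left(a^{2} + a s\right) + s = s + a^{2} + a s$)
$m = -85491$ ($m = 161 \left(-531\right) = -85491$)
$m + G{\left(j{\left(-13 \right)},Z \right)} = -85491 + \left(\sqrt{2} \sqrt{-13} + 538^{2} + 538 \sqrt{2} \sqrt{-13}\right) = -85491 + \left(\sqrt{2} i \sqrt{13} + 289444 + 538 \sqrt{2} i \sqrt{13}\right) = -85491 + \left(i \sqrt{26} + 289444 + 538 i \sqrt{26}\right) = -85491 + \left(289444 + 539 i \sqrt{26}\right) = 203953 + 539 i \sqrt{26}$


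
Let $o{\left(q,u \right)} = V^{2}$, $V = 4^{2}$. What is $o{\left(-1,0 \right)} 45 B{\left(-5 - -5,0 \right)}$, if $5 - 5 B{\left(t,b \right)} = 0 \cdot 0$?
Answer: $11520$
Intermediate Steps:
$B{\left(t,b \right)} = 1$ ($B{\left(t,b \right)} = 1 - \frac{0 \cdot 0}{5} = 1 - 0 = 1 + 0 = 1$)
$V = 16$
$o{\left(q,u \right)} = 256$ ($o{\left(q,u \right)} = 16^{2} = 256$)
$o{\left(-1,0 \right)} 45 B{\left(-5 - -5,0 \right)} = 256 \cdot 45 \cdot 1 = 11520 \cdot 1 = 11520$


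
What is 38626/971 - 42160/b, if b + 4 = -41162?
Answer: 815507638/19986093 ≈ 40.804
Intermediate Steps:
b = -41166 (b = -4 - 41162 = -41166)
38626/971 - 42160/b = 38626/971 - 42160/(-41166) = 38626*(1/971) - 42160*(-1/41166) = 38626/971 + 21080/20583 = 815507638/19986093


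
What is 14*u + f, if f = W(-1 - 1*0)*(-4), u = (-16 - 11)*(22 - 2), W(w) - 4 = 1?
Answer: -7580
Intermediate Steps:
W(w) = 5 (W(w) = 4 + 1 = 5)
u = -540 (u = -27*20 = -540)
f = -20 (f = 5*(-4) = -20)
14*u + f = 14*(-540) - 20 = -7560 - 20 = -7580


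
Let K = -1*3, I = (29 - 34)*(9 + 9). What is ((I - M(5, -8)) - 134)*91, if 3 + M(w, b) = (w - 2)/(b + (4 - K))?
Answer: -19838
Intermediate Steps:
I = -90 (I = -5*18 = -90)
K = -3
M(w, b) = -3 + (-2 + w)/(7 + b) (M(w, b) = -3 + (w - 2)/(b + (4 - 1*(-3))) = -3 + (-2 + w)/(b + (4 + 3)) = -3 + (-2 + w)/(b + 7) = -3 + (-2 + w)/(7 + b))
((I - M(5, -8)) - 134)*91 = ((-90 - (-23 + 5 - 3*(-8))/(7 - 8)) - 134)*91 = ((-90 - (-23 + 5 + 24)/(-1)) - 134)*91 = ((-90 - (-1)*6) - 134)*91 = ((-90 - 1*(-6)) - 134)*91 = ((-90 + 6) - 134)*91 = (-84 - 134)*91 = -218*91 = -19838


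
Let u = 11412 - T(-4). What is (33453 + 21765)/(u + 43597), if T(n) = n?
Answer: 55218/55013 ≈ 1.0037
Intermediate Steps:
u = 11416 (u = 11412 - 1*(-4) = 11412 + 4 = 11416)
(33453 + 21765)/(u + 43597) = (33453 + 21765)/(11416 + 43597) = 55218/55013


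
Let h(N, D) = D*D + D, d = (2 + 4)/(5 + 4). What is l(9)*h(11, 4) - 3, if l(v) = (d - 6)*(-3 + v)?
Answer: -643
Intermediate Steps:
d = 2/3 (d = 6/9 = 6*(1/9) = 2/3 ≈ 0.66667)
h(N, D) = D + D**2 (h(N, D) = D**2 + D = D + D**2)
l(v) = 16 - 16*v/3 (l(v) = (2/3 - 6)*(-3 + v) = -16*(-3 + v)/3 = 16 - 16*v/3)
l(9)*h(11, 4) - 3 = (16 - 16/3*9)*(4*(1 + 4)) - 3 = (16 - 48)*(4*5) - 3 = -32*20 - 3 = -640 - 3 = -643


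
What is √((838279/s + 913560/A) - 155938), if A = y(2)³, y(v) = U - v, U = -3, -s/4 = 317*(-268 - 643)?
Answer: I*√1361435821425143787/2887870 ≈ 404.04*I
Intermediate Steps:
s = 1155148 (s = -1268*(-268 - 643) = -1268*(-911) = -4*(-288787) = 1155148)
y(v) = -3 - v
A = -125 (A = (-3 - 1*2)³ = (-3 - 2)³ = (-5)³ = -125)
√((838279/s + 913560/A) - 155938) = √((838279/1155148 + 913560/(-125)) - 155938) = √((838279*(1/1155148) + 913560*(-1/125)) - 155938) = √((838279/1155148 - 182712/25) - 155938) = √(-211038444401/28878700 - 155938) = √(-4714325165001/28878700) = I*√1361435821425143787/2887870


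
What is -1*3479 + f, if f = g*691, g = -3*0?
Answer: -3479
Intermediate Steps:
g = 0
f = 0 (f = 0*691 = 0)
-1*3479 + f = -1*3479 + 0 = -3479 + 0 = -3479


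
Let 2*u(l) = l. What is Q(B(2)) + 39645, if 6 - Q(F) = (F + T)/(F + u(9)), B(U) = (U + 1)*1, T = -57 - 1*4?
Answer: 594881/15 ≈ 39659.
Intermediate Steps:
u(l) = l/2
T = -61 (T = -57 - 4 = -61)
B(U) = 1 + U (B(U) = (1 + U)*1 = 1 + U)
Q(F) = 6 - (-61 + F)/(9/2 + F) (Q(F) = 6 - (F - 61)/(F + (½)*9) = 6 - (-61 + F)/(F + 9/2) = 6 - (-61 + F)/(9/2 + F))
Q(B(2)) + 39645 = 2*(88 + 5*(1 + 2))/(9 + 2*(1 + 2)) + 39645 = 2*(88 + 5*3)/(9 + 2*3) + 39645 = 2*(88 + 15)/(9 + 6) + 39645 = 2*103/15 + 39645 = 2*(1/15)*103 + 39645 = 206/15 + 39645 = 594881/15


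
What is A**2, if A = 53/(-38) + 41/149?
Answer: 40182921/32058244 ≈ 1.2534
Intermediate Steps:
A = -6339/5662 (A = 53*(-1/38) + 41*(1/149) = -53/38 + 41/149 = -6339/5662 ≈ -1.1196)
A**2 = (-6339/5662)**2 = 40182921/32058244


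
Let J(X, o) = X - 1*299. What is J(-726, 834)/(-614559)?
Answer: 1025/614559 ≈ 0.0016679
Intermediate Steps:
J(X, o) = -299 + X (J(X, o) = X - 299 = -299 + X)
J(-726, 834)/(-614559) = (-299 - 726)/(-614559) = -1025*(-1/614559) = 1025/614559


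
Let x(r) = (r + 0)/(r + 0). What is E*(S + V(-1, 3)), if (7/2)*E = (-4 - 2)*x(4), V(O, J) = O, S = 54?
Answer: -636/7 ≈ -90.857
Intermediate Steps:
x(r) = 1 (x(r) = r/r = 1)
E = -12/7 (E = 2*((-4 - 2)*1)/7 = 2*(-6*1)/7 = (2/7)*(-6) = -12/7 ≈ -1.7143)
E*(S + V(-1, 3)) = -12*(54 - 1)/7 = -12/7*53 = -636/7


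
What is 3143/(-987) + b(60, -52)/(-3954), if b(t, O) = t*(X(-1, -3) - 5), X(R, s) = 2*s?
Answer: -280381/92919 ≈ -3.0175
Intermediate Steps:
b(t, O) = -11*t (b(t, O) = t*(2*(-3) - 5) = t*(-6 - 5) = t*(-11) = -11*t)
3143/(-987) + b(60, -52)/(-3954) = 3143/(-987) - 11*60/(-3954) = 3143*(-1/987) - 660*(-1/3954) = -449/141 + 110/659 = -280381/92919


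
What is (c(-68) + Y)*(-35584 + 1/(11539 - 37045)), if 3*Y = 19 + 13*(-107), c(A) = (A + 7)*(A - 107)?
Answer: -27820831544765/76518 ≈ -3.6359e+8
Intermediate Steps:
c(A) = (-107 + A)*(7 + A) (c(A) = (7 + A)*(-107 + A) = (-107 + A)*(7 + A))
Y = -1372/3 (Y = (19 + 13*(-107))/3 = (19 - 1391)/3 = (1/3)*(-1372) = -1372/3 ≈ -457.33)
(c(-68) + Y)*(-35584 + 1/(11539 - 37045)) = ((-749 + (-68)**2 - 100*(-68)) - 1372/3)*(-35584 + 1/(11539 - 37045)) = ((-749 + 4624 + 6800) - 1372/3)*(-35584 + 1/(-25506)) = (10675 - 1372/3)*(-35584 - 1/25506) = (30653/3)*(-907605505/25506) = -27820831544765/76518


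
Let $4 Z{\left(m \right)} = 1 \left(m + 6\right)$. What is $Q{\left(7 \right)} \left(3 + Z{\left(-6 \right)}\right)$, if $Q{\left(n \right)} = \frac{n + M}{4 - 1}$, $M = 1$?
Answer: $8$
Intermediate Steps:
$Q{\left(n \right)} = \frac{1}{3} + \frac{n}{3}$ ($Q{\left(n \right)} = \frac{n + 1}{4 - 1} = \frac{1 + n}{3} = \left(1 + n\right) \frac{1}{3} = \frac{1}{3} + \frac{n}{3}$)
$Z{\left(m \right)} = \frac{3}{2} + \frac{m}{4}$ ($Z{\left(m \right)} = \frac{1 \left(m + 6\right)}{4} = \frac{1 \left(6 + m\right)}{4} = \frac{6 + m}{4} = \frac{3}{2} + \frac{m}{4}$)
$Q{\left(7 \right)} \left(3 + Z{\left(-6 \right)}\right) = \left(\frac{1}{3} + \frac{1}{3} \cdot 7\right) \left(3 + \left(\frac{3}{2} + \frac{1}{4} \left(-6\right)\right)\right) = \left(\frac{1}{3} + \frac{7}{3}\right) \left(3 + \left(\frac{3}{2} - \frac{3}{2}\right)\right) = \frac{8 \left(3 + 0\right)}{3} = \frac{8}{3} \cdot 3 = 8$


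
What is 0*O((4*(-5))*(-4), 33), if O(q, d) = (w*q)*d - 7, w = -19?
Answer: 0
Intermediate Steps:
O(q, d) = -7 - 19*d*q (O(q, d) = (-19*q)*d - 7 = -19*d*q - 7 = -7 - 19*d*q)
0*O((4*(-5))*(-4), 33) = 0*(-7 - 19*33*(4*(-5))*(-4)) = 0*(-7 - 19*33*(-20*(-4))) = 0*(-7 - 19*33*80) = 0*(-7 - 50160) = 0*(-50167) = 0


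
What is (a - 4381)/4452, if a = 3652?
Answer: -243/1484 ≈ -0.16375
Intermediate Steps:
(a - 4381)/4452 = (3652 - 4381)/4452 = -729*1/4452 = -243/1484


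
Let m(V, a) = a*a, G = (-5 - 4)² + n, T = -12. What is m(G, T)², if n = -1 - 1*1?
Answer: 20736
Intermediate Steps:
n = -2 (n = -1 - 1 = -2)
G = 79 (G = (-5 - 4)² - 2 = (-9)² - 2 = 81 - 2 = 79)
m(V, a) = a²
m(G, T)² = ((-12)²)² = 144² = 20736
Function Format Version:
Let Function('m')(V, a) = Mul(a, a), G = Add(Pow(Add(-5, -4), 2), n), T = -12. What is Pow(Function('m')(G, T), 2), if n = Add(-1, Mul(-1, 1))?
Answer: 20736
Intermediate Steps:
n = -2 (n = Add(-1, -1) = -2)
G = 79 (G = Add(Pow(Add(-5, -4), 2), -2) = Add(Pow(-9, 2), -2) = Add(81, -2) = 79)
Function('m')(V, a) = Pow(a, 2)
Pow(Function('m')(G, T), 2) = Pow(Pow(-12, 2), 2) = Pow(144, 2) = 20736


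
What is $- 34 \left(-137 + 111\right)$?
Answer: $884$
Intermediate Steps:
$- 34 \left(-137 + 111\right) = \left(-34\right) \left(-26\right) = 884$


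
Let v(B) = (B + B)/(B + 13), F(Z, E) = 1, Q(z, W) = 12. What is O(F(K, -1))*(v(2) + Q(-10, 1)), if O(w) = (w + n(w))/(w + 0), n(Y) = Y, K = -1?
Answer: 368/15 ≈ 24.533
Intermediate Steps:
v(B) = 2*B/(13 + B) (v(B) = (2*B)/(13 + B) = 2*B/(13 + B))
O(w) = 2 (O(w) = (w + w)/(w + 0) = (2*w)/w = 2)
O(F(K, -1))*(v(2) + Q(-10, 1)) = 2*(2*2/(13 + 2) + 12) = 2*(2*2/15 + 12) = 2*(2*2*(1/15) + 12) = 2*(4/15 + 12) = 2*(184/15) = 368/15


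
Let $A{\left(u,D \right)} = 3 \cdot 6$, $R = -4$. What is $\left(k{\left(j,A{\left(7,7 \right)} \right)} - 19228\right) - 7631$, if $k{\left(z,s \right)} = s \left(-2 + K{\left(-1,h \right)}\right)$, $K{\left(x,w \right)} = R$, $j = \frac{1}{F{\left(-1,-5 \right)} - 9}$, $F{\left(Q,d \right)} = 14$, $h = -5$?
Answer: $-26967$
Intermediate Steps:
$j = \frac{1}{5}$ ($j = \frac{1}{14 - 9} = \frac{1}{5} \approx 0.2$)
$A{\left(u,D \right)} = 18$
$K{\left(x,w \right)} = -4$
$k{\left(z,s \right)} = - 6 s$ ($k{\left(z,s \right)} = s \left(-2 - 4\right) = s \left(-6\right) = - 6 s$)
$\left(k{\left(j,A{\left(7,7 \right)} \right)} - 19228\right) - 7631 = \left(\left(-6\right) 18 - 19228\right) - 7631 = \left(-108 - 19228\right) - 7631 = -19336 - 7631 = -26967$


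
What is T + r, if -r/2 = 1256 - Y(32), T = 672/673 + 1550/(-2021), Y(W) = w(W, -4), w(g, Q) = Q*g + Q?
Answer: -3775414246/1360133 ≈ -2775.8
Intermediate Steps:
w(g, Q) = Q + Q*g
Y(W) = -4 - 4*W (Y(W) = -4*(1 + W) = -4 - 4*W)
T = 314962/1360133 (T = 672*(1/673) + 1550*(-1/2021) = 672/673 - 1550/2021 = 314962/1360133 ≈ 0.23157)
r = -2776 (r = -2*(1256 - (-4 - 4*32)) = -2*(1256 - (-4 - 128)) = -2*(1256 - 1*(-132)) = -2*(1256 + 132) = -2*1388 = -2776)
T + r = 314962/1360133 - 2776 = -3775414246/1360133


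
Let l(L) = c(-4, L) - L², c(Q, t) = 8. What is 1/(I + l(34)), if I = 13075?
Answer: 1/11927 ≈ 8.3843e-5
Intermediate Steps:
l(L) = 8 - L²
1/(I + l(34)) = 1/(13075 + (8 - 1*34²)) = 1/(13075 + (8 - 1*1156)) = 1/(13075 + (8 - 1156)) = 1/(13075 - 1148) = 1/11927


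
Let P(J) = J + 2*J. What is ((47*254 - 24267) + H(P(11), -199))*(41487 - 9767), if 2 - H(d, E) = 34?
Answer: -392090920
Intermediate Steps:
P(J) = 3*J
H(d, E) = -32 (H(d, E) = 2 - 1*34 = 2 - 34 = -32)
((47*254 - 24267) + H(P(11), -199))*(41487 - 9767) = ((47*254 - 24267) - 32)*(41487 - 9767) = ((11938 - 24267) - 32)*31720 = (-12329 - 32)*31720 = -12361*31720 = -392090920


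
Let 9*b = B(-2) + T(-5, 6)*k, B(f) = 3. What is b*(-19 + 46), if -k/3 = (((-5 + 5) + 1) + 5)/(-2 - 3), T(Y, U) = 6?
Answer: 369/5 ≈ 73.800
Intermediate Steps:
k = 18/5 (k = -3*(((-5 + 5) + 1) + 5)/(-2 - 3) = -3*((0 + 1) + 5)/(-5) = -3*(1 + 5)*(-1)/5 = -18*(-1)/5 = -3*(-6/5) = 18/5 ≈ 3.6000)
b = 41/15 (b = (3 + 6*(18/5))/9 = (3 + 108/5)/9 = (⅑)*(123/5) = 41/15 ≈ 2.7333)
b*(-19 + 46) = 41*(-19 + 46)/15 = (41/15)*27 = 369/5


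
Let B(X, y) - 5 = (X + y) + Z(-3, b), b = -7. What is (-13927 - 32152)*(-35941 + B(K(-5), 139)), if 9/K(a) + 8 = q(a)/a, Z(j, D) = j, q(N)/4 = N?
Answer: 6598927511/4 ≈ 1.6497e+9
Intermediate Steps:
q(N) = 4*N
K(a) = -9/4 (K(a) = 9/(-8 + (4*a)/a) = 9/(-8 + 4) = 9/(-4) = 9*(-¼) = -9/4)
B(X, y) = 2 + X + y (B(X, y) = 5 + ((X + y) - 3) = 5 + (-3 + X + y) = 2 + X + y)
(-13927 - 32152)*(-35941 + B(K(-5), 139)) = (-13927 - 32152)*(-35941 + (2 - 9/4 + 139)) = -46079*(-35941 + 555/4) = -46079*(-143209/4) = 6598927511/4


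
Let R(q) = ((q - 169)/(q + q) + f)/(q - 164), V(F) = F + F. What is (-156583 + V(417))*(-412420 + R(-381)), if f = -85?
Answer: 2667572892924742/41529 ≈ 6.4234e+10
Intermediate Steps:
V(F) = 2*F
R(q) = (-85 + (-169 + q)/(2*q))/(-164 + q) (R(q) = ((q - 169)/(q + q) - 85)/(q - 164) = ((-169 + q)/((2*q)) - 85)/(-164 + q) = ((-169 + q)*(1/(2*q)) - 85)/(-164 + q) = ((-169 + q)/(2*q) - 85)/(-164 + q) = (-85 + (-169 + q)/(2*q))/(-164 + q))
(-156583 + V(417))*(-412420 + R(-381)) = (-156583 + 2*417)*(-412420 + (169/2)*(-1 - 1*(-381))/(-381*(-164 - 381))) = (-156583 + 834)*(-412420 + (169/2)*(-1/381)*(-1 + 381)/(-545)) = -155749*(-412420 + (169/2)*(-1/381)*(-1/545)*380) = -155749*(-412420 + 6422/41529) = -155749*(-17127383758/41529) = 2667572892924742/41529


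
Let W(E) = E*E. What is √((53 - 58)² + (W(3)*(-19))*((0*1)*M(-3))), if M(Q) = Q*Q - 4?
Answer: 5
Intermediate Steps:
M(Q) = -4 + Q² (M(Q) = Q² - 4 = -4 + Q²)
W(E) = E²
√((53 - 58)² + (W(3)*(-19))*((0*1)*M(-3))) = √((53 - 58)² + (3²*(-19))*((0*1)*(-4 + (-3)²))) = √((-5)² + (9*(-19))*(0*(-4 + 9))) = √(25 - 0*5) = √(25 - 171*0) = √(25 + 0) = √25 = 5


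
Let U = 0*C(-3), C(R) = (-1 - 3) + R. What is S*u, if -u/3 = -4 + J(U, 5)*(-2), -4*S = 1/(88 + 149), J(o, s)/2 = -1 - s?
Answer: 5/79 ≈ 0.063291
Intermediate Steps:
C(R) = -4 + R
U = 0 (U = 0*(-4 - 3) = 0*(-7) = 0)
J(o, s) = -2 - 2*s (J(o, s) = 2*(-1 - s) = -2 - 2*s)
S = -1/948 (S = -1/(4*(88 + 149)) = -1/4/237 = -1/4*1/237 = -1/948 ≈ -0.0010549)
u = -60 (u = -3*(-4 + (-2 - 2*5)*(-2)) = -3*(-4 + (-2 - 10)*(-2)) = -3*(-4 - 12*(-2)) = -3*(-4 + 24) = -3*20 = -60)
S*u = -1/948*(-60) = 5/79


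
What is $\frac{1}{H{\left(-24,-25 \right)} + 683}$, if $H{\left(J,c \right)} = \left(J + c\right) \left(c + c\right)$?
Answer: $\frac{1}{3133} \approx 0.00031918$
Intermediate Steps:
$H{\left(J,c \right)} = 2 c \left(J + c\right)$ ($H{\left(J,c \right)} = \left(J + c\right) 2 c = 2 c \left(J + c\right)$)
$\frac{1}{H{\left(-24,-25 \right)} + 683} = \frac{1}{2 \left(-25\right) \left(-24 - 25\right) + 683} = \frac{1}{2 \left(-25\right) \left(-49\right) + 683} = \frac{1}{2450 + 683} = \frac{1}{3133}$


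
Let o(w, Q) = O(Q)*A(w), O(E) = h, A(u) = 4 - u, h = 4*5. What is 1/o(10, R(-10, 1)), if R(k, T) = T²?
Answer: -1/120 ≈ -0.0083333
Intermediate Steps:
h = 20
O(E) = 20
o(w, Q) = 80 - 20*w (o(w, Q) = 20*(4 - w) = 80 - 20*w)
1/o(10, R(-10, 1)) = 1/(80 - 20*10) = 1/(80 - 200) = 1/(-120) = -1/120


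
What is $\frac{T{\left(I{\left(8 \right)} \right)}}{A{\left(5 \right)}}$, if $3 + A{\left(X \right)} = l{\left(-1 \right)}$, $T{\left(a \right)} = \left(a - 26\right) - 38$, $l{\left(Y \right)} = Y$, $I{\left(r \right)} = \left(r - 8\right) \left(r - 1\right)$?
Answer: $16$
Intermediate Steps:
$I{\left(r \right)} = \left(-1 + r\right) \left(-8 + r\right)$ ($I{\left(r \right)} = \left(-8 + r\right) \left(-1 + r\right) = \left(-1 + r\right) \left(-8 + r\right)$)
$T{\left(a \right)} = -64 + a$ ($T{\left(a \right)} = \left(-26 + a\right) - 38 = -64 + a$)
$A{\left(X \right)} = -4$ ($A{\left(X \right)} = -3 - 1 = -4$)
$\frac{T{\left(I{\left(8 \right)} \right)}}{A{\left(5 \right)}} = \frac{-64 + \left(8 + 8^{2} - 72\right)}{-4} = \left(-64 + \left(8 + 64 - 72\right)\right) \left(- \frac{1}{4}\right) = \left(-64 + 0\right) \left(- \frac{1}{4}\right) = \left(-64\right) \left(- \frac{1}{4}\right) = 16$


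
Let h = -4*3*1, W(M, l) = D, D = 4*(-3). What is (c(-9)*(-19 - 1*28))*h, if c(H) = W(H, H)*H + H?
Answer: 55836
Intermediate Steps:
D = -12
W(M, l) = -12
c(H) = -11*H (c(H) = -12*H + H = -11*H)
h = -12 (h = -12*1 = -12)
(c(-9)*(-19 - 1*28))*h = ((-11*(-9))*(-19 - 1*28))*(-12) = (99*(-19 - 28))*(-12) = (99*(-47))*(-12) = -4653*(-12) = 55836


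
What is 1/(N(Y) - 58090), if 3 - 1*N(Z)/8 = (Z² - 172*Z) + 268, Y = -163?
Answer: -1/497050 ≈ -2.0119e-6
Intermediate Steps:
N(Z) = -2120 - 8*Z² + 1376*Z (N(Z) = 24 - 8*((Z² - 172*Z) + 268) = 24 - 8*(268 + Z² - 172*Z) = 24 + (-2144 - 8*Z² + 1376*Z) = -2120 - 8*Z² + 1376*Z)
1/(N(Y) - 58090) = 1/((-2120 - 8*(-163)² + 1376*(-163)) - 58090) = 1/((-2120 - 8*26569 - 224288) - 58090) = 1/((-2120 - 212552 - 224288) - 58090) = 1/(-438960 - 58090) = 1/(-497050) = -1/497050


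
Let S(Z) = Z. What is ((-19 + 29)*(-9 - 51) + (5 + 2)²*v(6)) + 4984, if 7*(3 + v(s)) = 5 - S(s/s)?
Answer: 4265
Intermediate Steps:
v(s) = -17/7 (v(s) = -3 + (5 - s/s)/7 = -3 + (5 - 1*1)/7 = -3 + (5 - 1)/7 = -3 + (⅐)*4 = -3 + 4/7 = -17/7)
((-19 + 29)*(-9 - 51) + (5 + 2)²*v(6)) + 4984 = ((-19 + 29)*(-9 - 51) + (5 + 2)²*(-17/7)) + 4984 = (10*(-60) + 7²*(-17/7)) + 4984 = (-600 + 49*(-17/7)) + 4984 = (-600 - 119) + 4984 = -719 + 4984 = 4265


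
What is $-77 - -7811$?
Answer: $7734$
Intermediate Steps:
$-77 - -7811 = -77 + 7811 = 7734$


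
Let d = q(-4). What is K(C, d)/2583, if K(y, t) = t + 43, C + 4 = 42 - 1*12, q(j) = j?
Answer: 13/861 ≈ 0.015099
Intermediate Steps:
d = -4
C = 26 (C = -4 + (42 - 1*12) = -4 + (42 - 12) = -4 + 30 = 26)
K(y, t) = 43 + t
K(C, d)/2583 = (43 - 4)/2583 = 39*(1/2583) = 13/861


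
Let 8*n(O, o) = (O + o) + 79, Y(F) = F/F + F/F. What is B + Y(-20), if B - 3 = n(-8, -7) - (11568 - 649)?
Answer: -10906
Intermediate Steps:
Y(F) = 2 (Y(F) = 1 + 1 = 2)
n(O, o) = 79/8 + O/8 + o/8 (n(O, o) = ((O + o) + 79)/8 = (79 + O + o)/8 = 79/8 + O/8 + o/8)
B = -10908 (B = 3 + ((79/8 + (⅛)*(-8) + (⅛)*(-7)) - (11568 - 649)) = 3 + ((79/8 - 1 - 7/8) - 1*10919) = 3 + (8 - 10919) = 3 - 10911 = -10908)
B + Y(-20) = -10908 + 2 = -10906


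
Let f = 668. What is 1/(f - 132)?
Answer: 1/536 ≈ 0.0018657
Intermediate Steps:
1/(f - 132) = 1/(668 - 132) = 1/536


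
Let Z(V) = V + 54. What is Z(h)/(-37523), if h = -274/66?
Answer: -1645/1238259 ≈ -0.0013285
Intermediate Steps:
h = -137/33 (h = -274*1/66 = -137/33 ≈ -4.1515)
Z(V) = 54 + V
Z(h)/(-37523) = (54 - 137/33)/(-37523) = (1645/33)*(-1/37523) = -1645/1238259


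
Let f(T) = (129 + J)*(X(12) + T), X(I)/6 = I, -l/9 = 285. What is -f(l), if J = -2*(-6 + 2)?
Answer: 341541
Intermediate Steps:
l = -2565 (l = -9*285 = -2565)
X(I) = 6*I
J = 8 (J = -2*(-4) = 8)
f(T) = 9864 + 137*T (f(T) = (129 + 8)*(6*12 + T) = 137*(72 + T) = 9864 + 137*T)
-f(l) = -(9864 + 137*(-2565)) = -(9864 - 351405) = -1*(-341541) = 341541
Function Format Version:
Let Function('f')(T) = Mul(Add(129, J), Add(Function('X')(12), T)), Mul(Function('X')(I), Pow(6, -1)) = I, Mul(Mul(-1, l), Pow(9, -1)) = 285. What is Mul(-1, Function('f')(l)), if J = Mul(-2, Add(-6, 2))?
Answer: 341541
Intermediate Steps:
l = -2565 (l = Mul(-9, 285) = -2565)
Function('X')(I) = Mul(6, I)
J = 8 (J = Mul(-2, -4) = 8)
Function('f')(T) = Add(9864, Mul(137, T)) (Function('f')(T) = Mul(Add(129, 8), Add(Mul(6, 12), T)) = Mul(137, Add(72, T)) = Add(9864, Mul(137, T)))
Mul(-1, Function('f')(l)) = Mul(-1, Add(9864, Mul(137, -2565))) = Mul(-1, Add(9864, -351405)) = Mul(-1, -341541) = 341541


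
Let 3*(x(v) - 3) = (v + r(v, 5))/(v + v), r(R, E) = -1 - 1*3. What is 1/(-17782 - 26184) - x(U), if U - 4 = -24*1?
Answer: -703461/219830 ≈ -3.2000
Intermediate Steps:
r(R, E) = -4 (r(R, E) = -1 - 3 = -4)
U = -20 (U = 4 - 24*1 = 4 - 24 = -20)
x(v) = 3 + (-4 + v)/(6*v) (x(v) = 3 + ((v - 4)/(v + v))/3 = 3 + ((-4 + v)/((2*v)))/3 = 3 + ((-4 + v)*(1/(2*v)))/3 = 3 + ((-4 + v)/(2*v))/3 = 3 + (-4 + v)/(6*v))
1/(-17782 - 26184) - x(U) = 1/(-17782 - 26184) - (-4 + 19*(-20))/(6*(-20)) = 1/(-43966) - (-1)*(-4 - 380)/(6*20) = -1/43966 - (-1)*(-384)/(6*20) = -1/43966 - 1*16/5 = -1/43966 - 16/5 = -703461/219830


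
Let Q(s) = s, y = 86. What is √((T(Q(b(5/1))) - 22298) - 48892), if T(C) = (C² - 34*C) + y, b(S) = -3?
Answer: I*√70993 ≈ 266.45*I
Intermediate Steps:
T(C) = 86 + C² - 34*C (T(C) = (C² - 34*C) + 86 = 86 + C² - 34*C)
√((T(Q(b(5/1))) - 22298) - 48892) = √(((86 + (-3)² - 34*(-3)) - 22298) - 48892) = √(((86 + 9 + 102) - 22298) - 48892) = √((197 - 22298) - 48892) = √(-22101 - 48892) = √(-70993) = I*√70993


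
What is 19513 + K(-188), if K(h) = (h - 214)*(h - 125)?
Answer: 145339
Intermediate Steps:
K(h) = (-214 + h)*(-125 + h)
19513 + K(-188) = 19513 + (26750 + (-188)**2 - 339*(-188)) = 19513 + (26750 + 35344 + 63732) = 19513 + 125826 = 145339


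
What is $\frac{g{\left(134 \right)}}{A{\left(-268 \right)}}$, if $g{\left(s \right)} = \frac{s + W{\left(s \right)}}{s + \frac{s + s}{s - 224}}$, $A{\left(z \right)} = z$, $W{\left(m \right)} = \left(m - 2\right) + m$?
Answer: $- \frac{1125}{98758} \approx -0.011391$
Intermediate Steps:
$W{\left(m \right)} = -2 + 2 m$ ($W{\left(m \right)} = \left(-2 + m\right) + m = -2 + 2 m$)
$g{\left(s \right)} = \frac{-2 + 3 s}{s + \frac{2 s}{-224 + s}}$ ($g{\left(s \right)} = \frac{s + \left(-2 + 2 s\right)}{s + \frac{s + s}{s - 224}} = \frac{-2 + 3 s}{s + \frac{2 s}{-224 + s}}$)
$\frac{g{\left(134 \right)}}{A{\left(-268 \right)}} = \frac{\frac{1}{134} \frac{1}{-222 + 134} \left(448 - 90316 + 3 \cdot 134^{2}\right)}{-268} = \frac{448 - 90316 + 3 \cdot 17956}{134 \left(-88\right)} \left(- \frac{1}{268}\right) = \frac{1}{134} \left(- \frac{1}{88}\right) \left(448 - 90316 + 53868\right) \left(- \frac{1}{268}\right) = \frac{1}{134} \left(- \frac{1}{88}\right) \left(-36000\right) \left(- \frac{1}{268}\right) = \frac{2250}{737} \left(- \frac{1}{268}\right) = - \frac{1125}{98758}$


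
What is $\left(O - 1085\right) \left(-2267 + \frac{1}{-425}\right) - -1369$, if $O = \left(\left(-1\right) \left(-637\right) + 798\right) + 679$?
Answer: $- \frac{990834979}{425} \approx -2.3314 \cdot 10^{6}$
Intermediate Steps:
$O = 2114$ ($O = \left(637 + 798\right) + 679 = 1435 + 679 = 2114$)
$\left(O - 1085\right) \left(-2267 + \frac{1}{-425}\right) - -1369 = \left(2114 - 1085\right) \left(-2267 + \frac{1}{-425}\right) - -1369 = 1029 \left(-2267 - \frac{1}{425}\right) + 1369 = 1029 \left(- \frac{963476}{425}\right) + 1369 = - \frac{991416804}{425} + 1369 = - \frac{990834979}{425}$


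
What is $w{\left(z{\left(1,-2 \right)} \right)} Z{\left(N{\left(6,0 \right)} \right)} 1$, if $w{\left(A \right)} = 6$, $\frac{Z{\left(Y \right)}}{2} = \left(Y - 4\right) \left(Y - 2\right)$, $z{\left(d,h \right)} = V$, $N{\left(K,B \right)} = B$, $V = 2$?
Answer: $96$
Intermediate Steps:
$z{\left(d,h \right)} = 2$
$Z{\left(Y \right)} = 2 \left(-4 + Y\right) \left(-2 + Y\right)$ ($Z{\left(Y \right)} = 2 \left(Y - 4\right) \left(Y - 2\right) = 2 \left(-4 + Y\right) \left(-2 + Y\right)$)
$w{\left(z{\left(1,-2 \right)} \right)} Z{\left(N{\left(6,0 \right)} \right)} 1 = 6 \left(16 - 0 + 2 \cdot 0^{2}\right) 1 = 6 \left(16 + 0 + 2 \cdot 0\right) 1 = 6 \left(16 + 0 + 0\right) 1 = 6 \cdot 16 \cdot 1 = 96 \cdot 1 = 96$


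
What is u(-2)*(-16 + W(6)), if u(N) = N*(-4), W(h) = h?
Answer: -80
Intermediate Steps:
u(N) = -4*N
u(-2)*(-16 + W(6)) = (-4*(-2))*(-16 + 6) = 8*(-10) = -80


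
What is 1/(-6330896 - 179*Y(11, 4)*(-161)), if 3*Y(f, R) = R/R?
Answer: -3/18963869 ≈ -1.5820e-7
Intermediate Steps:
Y(f, R) = ⅓ (Y(f, R) = (R/R)/3 = (⅓)*1 = ⅓)
1/(-6330896 - 179*Y(11, 4)*(-161)) = 1/(-6330896 - 179*⅓*(-161)) = 1/(-6330896 - 179/3*(-161)) = 1/(-6330896 + 28819/3) = 1/(-18963869/3) = -3/18963869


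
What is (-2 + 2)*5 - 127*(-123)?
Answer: 15621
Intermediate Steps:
(-2 + 2)*5 - 127*(-123) = 0*5 + 15621 = 0 + 15621 = 15621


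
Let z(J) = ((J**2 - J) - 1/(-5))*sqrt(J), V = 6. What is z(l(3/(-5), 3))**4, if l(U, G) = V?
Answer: 18715881636/625 ≈ 2.9945e+7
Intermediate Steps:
l(U, G) = 6
z(J) = sqrt(J)*(1/5 + J**2 - J) (z(J) = ((J**2 - J) - 1*(-1/5))*sqrt(J) = ((J**2 - J) + 1/5)*sqrt(J) = (1/5 + J**2 - J)*sqrt(J) = sqrt(J)*(1/5 + J**2 - J))
z(l(3/(-5), 3))**4 = (sqrt(6)*(1/5 + 6**2 - 1*6))**4 = (sqrt(6)*(1/5 + 36 - 6))**4 = (sqrt(6)*(151/5))**4 = (151*sqrt(6)/5)**4 = 18715881636/625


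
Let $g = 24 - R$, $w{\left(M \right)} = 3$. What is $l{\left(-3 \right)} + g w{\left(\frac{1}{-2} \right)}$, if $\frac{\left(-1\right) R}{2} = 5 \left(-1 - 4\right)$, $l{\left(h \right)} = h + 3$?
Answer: $-78$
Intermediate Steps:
$l{\left(h \right)} = 3 + h$
$R = 50$ ($R = - 2 \cdot 5 \left(-1 - 4\right) = - 2 \cdot 5 \left(-5\right) = \left(-2\right) \left(-25\right) = 50$)
$g = -26$ ($g = 24 - 50 = -26$)
$l{\left(-3 \right)} + g w{\left(\frac{1}{-2} \right)} = \left(3 - 3\right) - 78 = 0 - 78 = -78$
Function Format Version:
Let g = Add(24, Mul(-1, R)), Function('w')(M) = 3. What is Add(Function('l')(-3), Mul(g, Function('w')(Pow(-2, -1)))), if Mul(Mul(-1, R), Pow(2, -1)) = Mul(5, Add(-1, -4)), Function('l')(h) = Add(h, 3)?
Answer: -78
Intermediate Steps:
Function('l')(h) = Add(3, h)
R = 50 (R = Mul(-2, Mul(5, Add(-1, -4))) = Mul(-2, Mul(5, -5)) = Mul(-2, -25) = 50)
g = -26 (g = Add(24, Mul(-1, 50)) = Add(24, -50) = -26)
Add(Function('l')(-3), Mul(g, Function('w')(Pow(-2, -1)))) = Add(Add(3, -3), Mul(-26, 3)) = Add(0, -78) = -78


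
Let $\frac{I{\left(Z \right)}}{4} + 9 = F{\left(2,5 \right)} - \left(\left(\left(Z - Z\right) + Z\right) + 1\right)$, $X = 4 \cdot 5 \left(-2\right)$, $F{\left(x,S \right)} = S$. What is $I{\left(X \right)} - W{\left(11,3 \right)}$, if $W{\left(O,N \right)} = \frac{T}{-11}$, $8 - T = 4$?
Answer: $\frac{1544}{11} \approx 140.36$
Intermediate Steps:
$T = 4$ ($T = 8 - 4 = 4$)
$W{\left(O,N \right)} = - \frac{4}{11}$ ($W{\left(O,N \right)} = \frac{4}{-11} = 4 \left(- \frac{1}{11}\right) = - \frac{4}{11}$)
$X = -40$ ($X = 20 \left(-2\right) = -40$)
$I{\left(Z \right)} = -20 - 4 Z$ ($I{\left(Z \right)} = -36 + 4 \left(5 - \left(\left(\left(Z - Z\right) + Z\right) + 1\right)\right) = -36 + 4 \left(5 - \left(\left(0 + Z\right) + 1\right)\right) = -36 + 4 \left(5 - \left(Z + 1\right)\right) = -36 + 4 \left(5 - \left(1 + Z\right)\right) = -36 + 4 \left(4 - Z\right) = -36 - \left(-16 + 4 Z\right) = -20 - 4 Z$)
$I{\left(X \right)} - W{\left(11,3 \right)} = \left(-20 - -160\right) - - \frac{4}{11} = \left(-20 + 160\right) + \frac{4}{11} = 140 + \frac{4}{11} = \frac{1544}{11}$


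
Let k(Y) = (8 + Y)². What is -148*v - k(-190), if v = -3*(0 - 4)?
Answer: -34900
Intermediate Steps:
v = 12 (v = -3*(-4) = 12)
-148*v - k(-190) = -148*12 - (8 - 190)² = -1776 - 1*(-182)² = -1776 - 1*33124 = -1776 - 33124 = -34900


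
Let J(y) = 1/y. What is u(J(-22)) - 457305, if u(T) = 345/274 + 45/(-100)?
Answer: -1253013483/2740 ≈ -4.5730e+5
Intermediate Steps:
u(T) = 2217/2740 (u(T) = 345*(1/274) + 45*(-1/100) = 345/274 - 9/20 = 2217/2740)
u(J(-22)) - 457305 = 2217/2740 - 457305 = -1253013483/2740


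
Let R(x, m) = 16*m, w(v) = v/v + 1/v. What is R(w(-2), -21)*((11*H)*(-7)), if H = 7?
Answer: 181104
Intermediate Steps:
w(v) = 1 + 1/v
R(w(-2), -21)*((11*H)*(-7)) = (16*(-21))*((11*7)*(-7)) = -25872*(-7) = -336*(-539) = 181104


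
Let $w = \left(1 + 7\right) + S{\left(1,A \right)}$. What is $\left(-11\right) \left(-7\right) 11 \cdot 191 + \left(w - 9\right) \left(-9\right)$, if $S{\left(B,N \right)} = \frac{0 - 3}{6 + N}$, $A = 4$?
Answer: $\frac{1617887}{10} \approx 1.6179 \cdot 10^{5}$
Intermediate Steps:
$S{\left(B,N \right)} = - \frac{3}{6 + N}$
$w = \frac{77}{10}$ ($w = \left(1 + 7\right) - \frac{3}{6 + 4} = 8 - \frac{3}{10} = \frac{77}{10} \approx 7.7$)
$\left(-11\right) \left(-7\right) 11 \cdot 191 + \left(w - 9\right) \left(-9\right) = \left(-11\right) \left(-7\right) 11 \cdot 191 + \left(\frac{77}{10} - 9\right) \left(-9\right) = 77 \cdot 11 \cdot 191 - - \frac{117}{10} = 847 \cdot 191 + \frac{117}{10} = 161777 + \frac{117}{10} = \frac{1617887}{10}$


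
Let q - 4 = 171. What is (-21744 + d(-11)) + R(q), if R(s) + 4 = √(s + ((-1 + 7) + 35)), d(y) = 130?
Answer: -21618 + 6*√6 ≈ -21603.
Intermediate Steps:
q = 175 (q = 4 + 171 = 175)
R(s) = -4 + √(41 + s) (R(s) = -4 + √(s + ((-1 + 7) + 35)) = -4 + √(s + (6 + 35)) = -4 + √(s + 41) = -4 + √(41 + s))
(-21744 + d(-11)) + R(q) = (-21744 + 130) + (-4 + √(41 + 175)) = -21614 + (-4 + √216) = -21614 + (-4 + 6*√6) = -21618 + 6*√6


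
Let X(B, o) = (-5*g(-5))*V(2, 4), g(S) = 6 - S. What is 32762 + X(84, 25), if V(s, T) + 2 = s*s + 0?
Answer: 32652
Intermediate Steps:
V(s, T) = -2 + s² (V(s, T) = -2 + (s*s + 0) = -2 + (s² + 0) = -2 + s²)
X(B, o) = -110 (X(B, o) = (-5*(6 - 1*(-5)))*(-2 + 2²) = (-5*(6 + 5))*(-2 + 4) = -5*11*2 = -55*2 = -110)
32762 + X(84, 25) = 32762 - 110 = 32652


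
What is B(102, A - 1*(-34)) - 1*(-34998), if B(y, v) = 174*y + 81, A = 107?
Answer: 52827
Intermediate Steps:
B(y, v) = 81 + 174*y
B(102, A - 1*(-34)) - 1*(-34998) = (81 + 174*102) - 1*(-34998) = (81 + 17748) + 34998 = 17829 + 34998 = 52827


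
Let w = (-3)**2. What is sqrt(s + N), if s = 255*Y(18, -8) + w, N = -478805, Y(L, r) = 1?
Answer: I*sqrt(478541) ≈ 691.77*I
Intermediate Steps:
w = 9
s = 264 (s = 255*1 + 9 = 255 + 9 = 264)
sqrt(s + N) = sqrt(264 - 478805) = sqrt(-478541) = I*sqrt(478541)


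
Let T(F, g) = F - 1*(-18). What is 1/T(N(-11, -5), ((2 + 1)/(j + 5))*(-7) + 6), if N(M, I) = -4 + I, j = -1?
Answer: ⅑ ≈ 0.11111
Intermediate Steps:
T(F, g) = 18 + F (T(F, g) = F + 18 = 18 + F)
1/T(N(-11, -5), ((2 + 1)/(j + 5))*(-7) + 6) = 1/(18 + (-4 - 5)) = 1/(18 - 9) = 1/9 = ⅑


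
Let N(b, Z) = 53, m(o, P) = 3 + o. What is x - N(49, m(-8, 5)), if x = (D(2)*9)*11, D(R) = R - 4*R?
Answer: -647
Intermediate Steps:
D(R) = -3*R
x = -594 (x = (-3*2*9)*11 = -6*9*11 = -54*11 = -594)
x - N(49, m(-8, 5)) = -594 - 1*53 = -594 - 53 = -647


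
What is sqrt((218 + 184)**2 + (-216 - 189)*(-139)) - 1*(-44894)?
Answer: 44894 + 3*sqrt(24211) ≈ 45361.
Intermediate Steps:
sqrt((218 + 184)**2 + (-216 - 189)*(-139)) - 1*(-44894) = sqrt(402**2 - 405*(-139)) + 44894 = sqrt(161604 + 56295) + 44894 = sqrt(217899) + 44894 = 3*sqrt(24211) + 44894 = 44894 + 3*sqrt(24211)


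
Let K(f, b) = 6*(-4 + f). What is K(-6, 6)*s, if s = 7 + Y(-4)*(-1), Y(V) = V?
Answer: -660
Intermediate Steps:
s = 11 (s = 7 - 4*(-1) = 7 + 4 = 11)
K(f, b) = -24 + 6*f
K(-6, 6)*s = (-24 + 6*(-6))*11 = (-24 - 36)*11 = -60*11 = -660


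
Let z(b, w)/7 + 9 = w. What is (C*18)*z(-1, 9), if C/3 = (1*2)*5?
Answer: 0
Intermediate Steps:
z(b, w) = -63 + 7*w
C = 30 (C = 3*((1*2)*5) = 3*(2*5) = 3*10 = 30)
(C*18)*z(-1, 9) = (30*18)*(-63 + 7*9) = 540*(-63 + 63) = 540*0 = 0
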